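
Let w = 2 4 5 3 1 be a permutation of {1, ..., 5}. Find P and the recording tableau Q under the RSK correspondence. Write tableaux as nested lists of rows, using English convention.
Insert each entry of the permutation into P by Schensted row insertion, recording in Q the position of each new cell.

Insert 2: appended to row 1. P = [[2]].
Insert 4: appended to row 1. P = [[2, 4]].
Insert 5: appended to row 1. P = [[2, 4, 5]].
Insert 3: 3 bumps 4 from row 1; 4 starts row 2. P = [[2, 3, 5], [4]].
Insert 1: 1 bumps 2 from row 1; 2 bumps 4 from row 2; 4 starts row 3. P = [[1, 3, 5], [2], [4]].

So P = [[1, 3, 5], [2], [4]], Q = [[1, 2, 3], [4], [5]].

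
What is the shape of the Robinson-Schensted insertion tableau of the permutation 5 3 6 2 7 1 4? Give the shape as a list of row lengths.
Row-insert each entry into an empty tableau.

After inserting 5: P = [[5]].
After inserting 3: P = [[3], [5]].
After inserting 6: P = [[3, 6], [5]].
After inserting 2: P = [[2, 6], [3], [5]].
After inserting 7: P = [[2, 6, 7], [3], [5]].
After inserting 1: P = [[1, 6, 7], [2], [3], [5]].
After inserting 4: P = [[1, 4, 7], [2, 6], [3], [5]].

The final insertion tableau P = [[1, 4, 7], [2, 6], [3], [5]] has shape [3, 2, 1, 1].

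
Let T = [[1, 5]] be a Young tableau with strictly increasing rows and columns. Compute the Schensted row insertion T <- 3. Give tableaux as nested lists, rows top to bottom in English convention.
In row 1, 3 replaces 5 (the leftmost entry greater than 3); 5 is bumped to row 2. 5 starts a new row 2. The new tableau is [[1, 3], [5]].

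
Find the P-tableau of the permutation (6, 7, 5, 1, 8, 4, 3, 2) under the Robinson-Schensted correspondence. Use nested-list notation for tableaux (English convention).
P = [[1, 2, 8], [3, 7], [4], [5], [6]]

Insert 6: appended to row 1. P = [[6]].
Insert 7: appended to row 1. P = [[6, 7]].
Insert 5: 5 bumps 6 from row 1; 6 starts row 2. P = [[5, 7], [6]].
Insert 1: 1 bumps 5 from row 1; 5 bumps 6 from row 2; 6 starts row 3. P = [[1, 7], [5], [6]].
Insert 8: appended to row 1. P = [[1, 7, 8], [5], [6]].
Insert 4: 4 bumps 7 from row 1; 7 appends to row 2. P = [[1, 4, 8], [5, 7], [6]].
Insert 3: 3 bumps 4 from row 1; 4 bumps 5 from row 2; 5 bumps 6 from row 3; 6 starts row 4. P = [[1, 3, 8], [4, 7], [5], [6]].
Insert 2: 2 bumps 3 from row 1; 3 bumps 4 from row 2; 4 bumps 5 from row 3; 5 bumps 6 from row 4; 6 starts row 5. P = [[1, 2, 8], [3, 7], [4], [5], [6]].

So P = [[1, 2, 8], [3, 7], [4], [5], [6]].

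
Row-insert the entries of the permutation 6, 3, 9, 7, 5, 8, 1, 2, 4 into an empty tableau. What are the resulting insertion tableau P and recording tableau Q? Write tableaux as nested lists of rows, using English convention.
Insert each entry of the permutation into P by Schensted row insertion, recording in Q the position of each new cell.

Insert 6: appended to row 1. P = [[6]], Q = [[1]].
Insert 3: 3 bumps 6 from row 1; 6 starts row 2. P = [[3], [6]], Q = [[1], [2]].
Insert 9: appended to row 1. P = [[3, 9], [6]], Q = [[1, 3], [2]].
Insert 7: 7 bumps 9 from row 1; 9 appends to row 2. P = [[3, 7], [6, 9]], Q = [[1, 3], [2, 4]].
Insert 5: 5 bumps 7 from row 1; 7 bumps 9 from row 2; 9 starts row 3. P = [[3, 5], [6, 7], [9]], Q = [[1, 3], [2, 4], [5]].
Insert 8: appended to row 1. P = [[3, 5, 8], [6, 7], [9]], Q = [[1, 3, 6], [2, 4], [5]].
Insert 1: 1 bumps 3 from row 1; 3 bumps 6 from row 2; 6 bumps 9 from row 3; 9 starts row 4. P = [[1, 5, 8], [3, 7], [6], [9]], Q = [[1, 3, 6], [2, 4], [5], [7]].
Insert 2: 2 bumps 5 from row 1; 5 bumps 7 from row 2; 7 appends to row 3. P = [[1, 2, 8], [3, 5], [6, 7], [9]], Q = [[1, 3, 6], [2, 4], [5, 8], [7]].
Insert 4: 4 bumps 8 from row 1; 8 appends to row 2. P = [[1, 2, 4], [3, 5, 8], [6, 7], [9]], Q = [[1, 3, 6], [2, 4, 9], [5, 8], [7]].

So P = [[1, 2, 4], [3, 5, 8], [6, 7], [9]], Q = [[1, 3, 6], [2, 4, 9], [5, 8], [7]].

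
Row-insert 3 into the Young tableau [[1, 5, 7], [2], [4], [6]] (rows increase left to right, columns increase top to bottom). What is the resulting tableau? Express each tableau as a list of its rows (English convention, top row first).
[[1, 3, 7], [2, 5], [4], [6]]

In row 1, 3 replaces 5 (the leftmost entry greater than 3); 5 is bumped to row 2. 5 is appended to row 2. The new tableau is [[1, 3, 7], [2, 5], [4], [6]].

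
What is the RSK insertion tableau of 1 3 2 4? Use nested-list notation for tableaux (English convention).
Insert 1: appended to row 1. P = [[1]].
Insert 3: appended to row 1. P = [[1, 3]].
Insert 2: 2 bumps 3 from row 1; 3 starts row 2. P = [[1, 2], [3]].
Insert 4: appended to row 1. P = [[1, 2, 4], [3]].

So P = [[1, 2, 4], [3]].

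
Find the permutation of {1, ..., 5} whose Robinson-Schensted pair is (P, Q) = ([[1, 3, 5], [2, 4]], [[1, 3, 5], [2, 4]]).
Reverse the RSK construction: for i from n down to 1, find the cell of Q containing i, remove the entry at that cell from P, and reverse-bump it up through P; the value ejected from row 1 is w(i).

Step i=5: Q has 5 at row 1, column 3; remove that cell from P, ejecting 5. So w(5) = 5. P is now [[1, 3], [2, 4]].
Step i=4: Q has 4 at row 2, column 2; remove 4 from row 2 of P and reverse-bump: 4 enters row 1 and ejects 3. So w(4) = 3. P is now [[1, 4], [2]].
Step i=3: Q has 3 at row 1, column 2; remove that cell from P, ejecting 4. So w(3) = 4. P is now [[1], [2]].
Step i=2: Q has 2 at row 2, column 1; remove 2 from row 2 of P and reverse-bump: 2 enters row 1 and ejects 1. So w(2) = 1. P is now [[2]].
Step i=1: Q has 1 at row 1, column 1; remove that cell from P, ejecting 2. So w(1) = 2. P is now [].

So w = 2 1 4 3 5.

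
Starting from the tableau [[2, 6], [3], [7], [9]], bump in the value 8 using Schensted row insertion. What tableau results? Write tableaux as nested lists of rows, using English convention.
8 is larger than every entry of row 1, so it is appended to row 1. The new tableau is [[2, 6, 8], [3], [7], [9]].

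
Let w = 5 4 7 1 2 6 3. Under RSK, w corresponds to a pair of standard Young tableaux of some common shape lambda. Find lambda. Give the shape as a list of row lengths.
Row-insert each entry into an empty tableau.

After inserting 5: P = [[5]].
After inserting 4: P = [[4], [5]].
After inserting 7: P = [[4, 7], [5]].
After inserting 1: P = [[1, 7], [4], [5]].
After inserting 2: P = [[1, 2], [4, 7], [5]].
After inserting 6: P = [[1, 2, 6], [4, 7], [5]].
After inserting 3: P = [[1, 2, 3], [4, 6], [5, 7]].

The final insertion tableau P = [[1, 2, 3], [4, 6], [5, 7]] has shape [3, 2, 2].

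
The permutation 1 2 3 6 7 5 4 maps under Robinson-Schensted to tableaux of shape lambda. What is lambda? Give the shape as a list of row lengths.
Row-insert each entry into an empty tableau.

After inserting 1: P = [[1]].
After inserting 2: P = [[1, 2]].
After inserting 3: P = [[1, 2, 3]].
After inserting 6: P = [[1, 2, 3, 6]].
After inserting 7: P = [[1, 2, 3, 6, 7]].
After inserting 5: P = [[1, 2, 3, 5, 7], [6]].
After inserting 4: P = [[1, 2, 3, 4, 7], [5], [6]].

The final insertion tableau P = [[1, 2, 3, 4, 7], [5], [6]] has shape [5, 1, 1].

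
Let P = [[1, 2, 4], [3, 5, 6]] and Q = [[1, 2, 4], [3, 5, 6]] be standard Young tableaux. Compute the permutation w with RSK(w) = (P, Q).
3 5 1 6 2 4

Reverse RSK: for i = n, n-1, ..., 1, locate i in Q, remove the corresponding corner cell from P, and reverse-bump its entry up through P; the value ejected from row 1 is w(i).

So w = 3 5 1 6 2 4.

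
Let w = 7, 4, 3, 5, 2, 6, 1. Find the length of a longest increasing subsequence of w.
3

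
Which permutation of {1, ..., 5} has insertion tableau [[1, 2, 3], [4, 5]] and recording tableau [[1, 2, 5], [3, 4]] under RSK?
Reverse RSK: for i = n, n-1, ..., 1, locate i in Q, remove the corresponding corner cell from P, and reverse-bump its entry up through P; the value ejected from row 1 is w(i).

So w = 4 5 1 2 3.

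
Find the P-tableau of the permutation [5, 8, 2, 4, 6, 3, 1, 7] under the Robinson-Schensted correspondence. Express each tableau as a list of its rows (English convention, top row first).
P = [[1, 3, 6, 7], [2, 8], [4], [5]]

Insert 5: appended to row 1. P = [[5]].
Insert 8: appended to row 1. P = [[5, 8]].
Insert 2: 2 bumps 5 from row 1; 5 starts row 2. P = [[2, 8], [5]].
Insert 4: 4 bumps 8 from row 1; 8 appends to row 2. P = [[2, 4], [5, 8]].
Insert 6: appended to row 1. P = [[2, 4, 6], [5, 8]].
Insert 3: 3 bumps 4 from row 1; 4 bumps 5 from row 2; 5 starts row 3. P = [[2, 3, 6], [4, 8], [5]].
Insert 1: 1 bumps 2 from row 1; 2 bumps 4 from row 2; 4 bumps 5 from row 3; 5 starts row 4. P = [[1, 3, 6], [2, 8], [4], [5]].
Insert 7: appended to row 1. P = [[1, 3, 6, 7], [2, 8], [4], [5]].

So P = [[1, 3, 6, 7], [2, 8], [4], [5]].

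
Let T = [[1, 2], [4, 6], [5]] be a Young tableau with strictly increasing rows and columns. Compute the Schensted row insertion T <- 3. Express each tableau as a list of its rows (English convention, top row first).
3 is larger than every entry of row 1, so it is appended to row 1. The new tableau is [[1, 2, 3], [4, 6], [5]].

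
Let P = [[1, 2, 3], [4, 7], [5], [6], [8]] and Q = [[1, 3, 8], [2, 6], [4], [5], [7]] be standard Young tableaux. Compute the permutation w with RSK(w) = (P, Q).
Reverse the RSK construction: for i from n down to 1, find the cell of Q containing i, remove the entry at that cell from P, and reverse-bump it up through P; the value ejected from row 1 is w(i).

Step i=8: Q has 8 at row 1, column 3; remove that cell from P, ejecting 3. So w(8) = 3. P is now [[1, 2], [4, 7], [5], [6], [8]].
Step i=7: Q has 7 at row 5, column 1; remove 8 from row 5 of P and reverse-bump: 8 enters row 4 and ejects 6; 6 enters row 3 and ejects 5; 5 enters row 2 and ejects 4; 4 enters row 1 and ejects 2. So w(7) = 2. P is now [[1, 4], [5, 7], [6], [8]].
Step i=6: Q has 6 at row 2, column 2; remove 7 from row 2 of P and reverse-bump: 7 enters row 1 and ejects 4. So w(6) = 4. P is now [[1, 7], [5], [6], [8]].
Step i=5: Q has 5 at row 4, column 1; remove 8 from row 4 of P and reverse-bump: 8 enters row 3 and ejects 6; 6 enters row 2 and ejects 5; 5 enters row 1 and ejects 1. So w(5) = 1. P is now [[5, 7], [6], [8]].
Step i=4: Q has 4 at row 3, column 1; remove 8 from row 3 of P and reverse-bump: 8 enters row 2 and ejects 6; 6 enters row 1 and ejects 5. So w(4) = 5. P is now [[6, 7], [8]].
Step i=3: Q has 3 at row 1, column 2; remove that cell from P, ejecting 7. So w(3) = 7. P is now [[6], [8]].
Step i=2: Q has 2 at row 2, column 1; remove 8 from row 2 of P and reverse-bump: 8 enters row 1 and ejects 6. So w(2) = 6. P is now [[8]].
Step i=1: Q has 1 at row 1, column 1; remove that cell from P, ejecting 8. So w(1) = 8. P is now [].

So w = 8 6 7 5 1 4 2 3.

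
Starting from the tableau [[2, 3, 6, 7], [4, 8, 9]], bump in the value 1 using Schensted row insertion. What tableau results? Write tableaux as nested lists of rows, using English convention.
In row 1, 1 replaces 2 (the leftmost entry greater than 1); 2 is bumped to row 2. In row 2, 2 replaces 4 (the leftmost entry greater than 2); 4 is bumped to row 3. 4 starts a new row 3. The new tableau is [[1, 3, 6, 7], [2, 8, 9], [4]].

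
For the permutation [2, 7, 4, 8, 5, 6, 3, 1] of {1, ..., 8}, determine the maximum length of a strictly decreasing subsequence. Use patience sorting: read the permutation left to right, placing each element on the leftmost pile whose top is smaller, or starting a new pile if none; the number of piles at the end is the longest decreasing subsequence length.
4

2: new pile. tops = [2]
7: onto pile 1 (replacing 2). tops = [7]
4: new pile. tops = [7, 4]
8: onto pile 1 (replacing 7). tops = [8, 4]
5: onto pile 2 (replacing 4). tops = [8, 5]
6: onto pile 2 (replacing 5). tops = [8, 6]
3: new pile. tops = [8, 6, 3]
1: new pile. tops = [8, 6, 3, 1]

4 piles, so the longest decreasing subsequence has length 4.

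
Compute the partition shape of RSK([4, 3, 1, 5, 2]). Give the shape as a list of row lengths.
[2, 2, 1]

Row-insert each entry into an empty tableau.

After inserting 4: P = [[4]].
After inserting 3: P = [[3], [4]].
After inserting 1: P = [[1], [3], [4]].
After inserting 5: P = [[1, 5], [3], [4]].
After inserting 2: P = [[1, 2], [3, 5], [4]].

The final insertion tableau P = [[1, 2], [3, 5], [4]] has shape [2, 2, 1].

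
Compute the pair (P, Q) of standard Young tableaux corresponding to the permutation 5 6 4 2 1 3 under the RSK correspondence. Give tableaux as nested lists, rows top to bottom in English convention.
Insert each entry of the permutation into P by Schensted row insertion, recording in Q the position of each new cell.

After inserting 5: P = [[5]].
After inserting 6: P = [[5, 6]].
After inserting 4: P = [[4, 6], [5]].
After inserting 2: P = [[2, 6], [4], [5]].
After inserting 1: P = [[1, 6], [2], [4], [5]].
After inserting 3: P = [[1, 3], [2, 6], [4], [5]].

So P = [[1, 3], [2, 6], [4], [5]], Q = [[1, 2], [3, 6], [4], [5]].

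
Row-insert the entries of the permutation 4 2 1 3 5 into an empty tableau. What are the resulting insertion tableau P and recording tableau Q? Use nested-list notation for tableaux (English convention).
P = [[1, 3, 5], [2], [4]], Q = [[1, 4, 5], [2], [3]]

Insert each entry of the permutation into P by Schensted row insertion, recording in Q the position of each new cell.

Insert 4: appended to row 1. P = [[4]].
Insert 2: 2 bumps 4 from row 1; 4 starts row 2. P = [[2], [4]].
Insert 1: 1 bumps 2 from row 1; 2 bumps 4 from row 2; 4 starts row 3. P = [[1], [2], [4]].
Insert 3: appended to row 1. P = [[1, 3], [2], [4]].
Insert 5: appended to row 1. P = [[1, 3, 5], [2], [4]].

So P = [[1, 3, 5], [2], [4]], Q = [[1, 4, 5], [2], [3]].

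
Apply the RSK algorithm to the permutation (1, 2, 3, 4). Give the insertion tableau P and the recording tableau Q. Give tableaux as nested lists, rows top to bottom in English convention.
Insert each entry of the permutation into P by Schensted row insertion, recording in Q the position of each new cell.

Insert 1: appended to row 1. P = [[1]], Q = [[1]].
Insert 2: appended to row 1. P = [[1, 2]], Q = [[1, 2]].
Insert 3: appended to row 1. P = [[1, 2, 3]], Q = [[1, 2, 3]].
Insert 4: appended to row 1. P = [[1, 2, 3, 4]], Q = [[1, 2, 3, 4]].

So P = [[1, 2, 3, 4]], Q = [[1, 2, 3, 4]].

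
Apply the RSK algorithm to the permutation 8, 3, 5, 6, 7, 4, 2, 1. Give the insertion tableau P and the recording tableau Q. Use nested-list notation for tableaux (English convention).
Insert each entry of the permutation into P by Schensted row insertion, recording in Q the position of each new cell.

Insert 8: appended to row 1. P = [[8]].
Insert 3: 3 bumps 8 from row 1; 8 starts row 2. P = [[3], [8]].
Insert 5: appended to row 1. P = [[3, 5], [8]].
Insert 6: appended to row 1. P = [[3, 5, 6], [8]].
Insert 7: appended to row 1. P = [[3, 5, 6, 7], [8]].
Insert 4: 4 bumps 5 from row 1; 5 bumps 8 from row 2; 8 starts row 3. P = [[3, 4, 6, 7], [5], [8]].
Insert 2: 2 bumps 3 from row 1; 3 bumps 5 from row 2; 5 bumps 8 from row 3; 8 starts row 4. P = [[2, 4, 6, 7], [3], [5], [8]].
Insert 1: 1 bumps 2 from row 1; 2 bumps 3 from row 2; 3 bumps 5 from row 3; 5 bumps 8 from row 4; 8 starts row 5. P = [[1, 4, 6, 7], [2], [3], [5], [8]].

So P = [[1, 4, 6, 7], [2], [3], [5], [8]], Q = [[1, 3, 4, 5], [2], [6], [7], [8]].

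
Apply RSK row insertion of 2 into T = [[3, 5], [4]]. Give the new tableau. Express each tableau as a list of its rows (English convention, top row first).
[[2, 5], [3], [4]]

In row 1, 2 replaces 3 (the leftmost entry greater than 2); 3 is bumped to row 2. In row 2, 3 replaces 4 (the leftmost entry greater than 3); 4 is bumped to row 3. 4 starts a new row 3. The new tableau is [[2, 5], [3], [4]].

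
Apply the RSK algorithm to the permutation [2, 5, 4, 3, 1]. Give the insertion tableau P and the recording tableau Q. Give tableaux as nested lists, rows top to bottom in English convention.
Insert each entry of the permutation into P by Schensted row insertion, recording in Q the position of each new cell.

Insert 2: appended to row 1. P = [[2]], Q = [[1]].
Insert 5: appended to row 1. P = [[2, 5]], Q = [[1, 2]].
Insert 4: 4 bumps 5 from row 1; 5 starts row 2. P = [[2, 4], [5]], Q = [[1, 2], [3]].
Insert 3: 3 bumps 4 from row 1; 4 bumps 5 from row 2; 5 starts row 3. P = [[2, 3], [4], [5]], Q = [[1, 2], [3], [4]].
Insert 1: 1 bumps 2 from row 1; 2 bumps 4 from row 2; 4 bumps 5 from row 3; 5 starts row 4. P = [[1, 3], [2], [4], [5]], Q = [[1, 2], [3], [4], [5]].

So P = [[1, 3], [2], [4], [5]], Q = [[1, 2], [3], [4], [5]].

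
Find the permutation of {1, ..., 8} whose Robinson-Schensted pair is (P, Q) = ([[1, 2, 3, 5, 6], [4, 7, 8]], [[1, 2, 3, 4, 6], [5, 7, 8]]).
1 2 4 7 3 8 5 6

Reverse the RSK construction: for i from n down to 1, find the cell of Q containing i, remove the entry at that cell from P, and reverse-bump it up through P; the value ejected from row 1 is w(i).

Step i=8: Q has 8 at row 2, column 3; remove 8 from row 2 of P and reverse-bump: 8 enters row 1 and ejects 6. So w(8) = 6. P is now [[1, 2, 3, 5, 8], [4, 7]].
Step i=7: Q has 7 at row 2, column 2; remove 7 from row 2 of P and reverse-bump: 7 enters row 1 and ejects 5. So w(7) = 5. P is now [[1, 2, 3, 7, 8], [4]].
Step i=6: Q has 6 at row 1, column 5; remove that cell from P, ejecting 8. So w(6) = 8. P is now [[1, 2, 3, 7], [4]].
Step i=5: Q has 5 at row 2, column 1; remove 4 from row 2 of P and reverse-bump: 4 enters row 1 and ejects 3. So w(5) = 3. P is now [[1, 2, 4, 7]].
Step i=4: Q has 4 at row 1, column 4; remove that cell from P, ejecting 7. So w(4) = 7. P is now [[1, 2, 4]].
Step i=3: Q has 3 at row 1, column 3; remove that cell from P, ejecting 4. So w(3) = 4. P is now [[1, 2]].
Step i=2: Q has 2 at row 1, column 2; remove that cell from P, ejecting 2. So w(2) = 2. P is now [[1]].
Step i=1: Q has 1 at row 1, column 1; remove that cell from P, ejecting 1. So w(1) = 1. P is now [].

So w = 1 2 4 7 3 8 5 6.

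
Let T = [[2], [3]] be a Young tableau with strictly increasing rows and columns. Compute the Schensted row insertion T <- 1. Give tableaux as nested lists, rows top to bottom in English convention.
In row 1, 1 replaces 2 (the leftmost entry greater than 1); 2 is bumped to row 2. In row 2, 2 replaces 3 (the leftmost entry greater than 2); 3 is bumped to row 3. 3 starts a new row 3. The new tableau is [[1], [2], [3]].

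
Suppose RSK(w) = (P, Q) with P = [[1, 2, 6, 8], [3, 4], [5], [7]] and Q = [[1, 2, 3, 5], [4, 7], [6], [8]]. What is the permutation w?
Reverse the RSK construction: for i from n down to 1, find the cell of Q containing i, remove the entry at that cell from P, and reverse-bump it up through P; the value ejected from row 1 is w(i).

Step i=8: Q has 8 at row 4, column 1; remove 7 from row 4 of P and reverse-bump: 7 enters row 3 and ejects 5; 5 enters row 2 and ejects 4; 4 enters row 1 and ejects 2. So w(8) = 2. P is now [[1, 4, 6, 8], [3, 5], [7]].
Step i=7: Q has 7 at row 2, column 2; remove 5 from row 2 of P and reverse-bump: 5 enters row 1 and ejects 4. So w(7) = 4. P is now [[1, 5, 6, 8], [3], [7]].
Step i=6: Q has 6 at row 3, column 1; remove 7 from row 3 of P and reverse-bump: 7 enters row 2 and ejects 3; 3 enters row 1 and ejects 1. So w(6) = 1. P is now [[3, 5, 6, 8], [7]].
Step i=5: Q has 5 at row 1, column 4; remove that cell from P, ejecting 8. So w(5) = 8. P is now [[3, 5, 6], [7]].
Step i=4: Q has 4 at row 2, column 1; remove 7 from row 2 of P and reverse-bump: 7 enters row 1 and ejects 6. So w(4) = 6. P is now [[3, 5, 7]].
Step i=3: Q has 3 at row 1, column 3; remove that cell from P, ejecting 7. So w(3) = 7. P is now [[3, 5]].
Step i=2: Q has 2 at row 1, column 2; remove that cell from P, ejecting 5. So w(2) = 5. P is now [[3]].
Step i=1: Q has 1 at row 1, column 1; remove that cell from P, ejecting 3. So w(1) = 3. P is now [].

So w = 3 5 7 6 8 1 4 2.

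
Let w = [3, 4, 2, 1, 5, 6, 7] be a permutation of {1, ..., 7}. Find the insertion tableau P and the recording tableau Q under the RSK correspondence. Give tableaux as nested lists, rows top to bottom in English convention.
P = [[1, 4, 5, 6, 7], [2], [3]], Q = [[1, 2, 5, 6, 7], [3], [4]]

Insert each entry of the permutation into P by Schensted row insertion, recording in Q the position of each new cell.

Insert 3: appended to row 1. P = [[3]].
Insert 4: appended to row 1. P = [[3, 4]].
Insert 2: 2 bumps 3 from row 1; 3 starts row 2. P = [[2, 4], [3]].
Insert 1: 1 bumps 2 from row 1; 2 bumps 3 from row 2; 3 starts row 3. P = [[1, 4], [2], [3]].
Insert 5: appended to row 1. P = [[1, 4, 5], [2], [3]].
Insert 6: appended to row 1. P = [[1, 4, 5, 6], [2], [3]].
Insert 7: appended to row 1. P = [[1, 4, 5, 6, 7], [2], [3]].

So P = [[1, 4, 5, 6, 7], [2], [3]], Q = [[1, 2, 5, 6, 7], [3], [4]].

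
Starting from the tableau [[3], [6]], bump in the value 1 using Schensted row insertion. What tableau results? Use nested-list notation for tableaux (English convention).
In row 1, 1 replaces 3 (the leftmost entry greater than 1); 3 is bumped to row 2. In row 2, 3 replaces 6 (the leftmost entry greater than 3); 6 is bumped to row 3. 6 starts a new row 3. The new tableau is [[1], [3], [6]].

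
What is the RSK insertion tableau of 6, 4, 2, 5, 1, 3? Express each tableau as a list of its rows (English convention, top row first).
Insert 6: appended to row 1. P = [[6]].
Insert 4: 4 bumps 6 from row 1; 6 starts row 2. P = [[4], [6]].
Insert 2: 2 bumps 4 from row 1; 4 bumps 6 from row 2; 6 starts row 3. P = [[2], [4], [6]].
Insert 5: appended to row 1. P = [[2, 5], [4], [6]].
Insert 1: 1 bumps 2 from row 1; 2 bumps 4 from row 2; 4 bumps 6 from row 3; 6 starts row 4. P = [[1, 5], [2], [4], [6]].
Insert 3: 3 bumps 5 from row 1; 5 appends to row 2. P = [[1, 3], [2, 5], [4], [6]].

So P = [[1, 3], [2, 5], [4], [6]].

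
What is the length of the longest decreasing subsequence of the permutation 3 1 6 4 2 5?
3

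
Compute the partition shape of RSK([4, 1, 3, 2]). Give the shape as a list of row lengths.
Row-insert each entry into an empty tableau.

After inserting 4: P = [[4]].
After inserting 1: P = [[1], [4]].
After inserting 3: P = [[1, 3], [4]].
After inserting 2: P = [[1, 2], [3], [4]].

The final insertion tableau P = [[1, 2], [3], [4]] has shape [2, 1, 1].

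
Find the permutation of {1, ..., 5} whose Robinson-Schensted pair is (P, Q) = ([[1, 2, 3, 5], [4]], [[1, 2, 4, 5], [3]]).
1 4 2 3 5

Reverse the RSK construction: for i from n down to 1, find the cell of Q containing i, remove the entry at that cell from P, and reverse-bump it up through P; the value ejected from row 1 is w(i).

Step i=5: Q has 5 at row 1, column 4; remove that cell from P, ejecting 5. So w(5) = 5. P is now [[1, 2, 3], [4]].
Step i=4: Q has 4 at row 1, column 3; remove that cell from P, ejecting 3. So w(4) = 3. P is now [[1, 2], [4]].
Step i=3: Q has 3 at row 2, column 1; remove 4 from row 2 of P and reverse-bump: 4 enters row 1 and ejects 2. So w(3) = 2. P is now [[1, 4]].
Step i=2: Q has 2 at row 1, column 2; remove that cell from P, ejecting 4. So w(2) = 4. P is now [[1]].
Step i=1: Q has 1 at row 1, column 1; remove that cell from P, ejecting 1. So w(1) = 1. P is now [].

So w = 1 4 2 3 5.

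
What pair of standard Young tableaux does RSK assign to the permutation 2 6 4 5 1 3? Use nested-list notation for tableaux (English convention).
Insert each entry of the permutation into P by Schensted row insertion, recording in Q the position of each new cell.

Insert 2: appended to row 1. P = [[2]].
Insert 6: appended to row 1. P = [[2, 6]].
Insert 4: 4 bumps 6 from row 1; 6 starts row 2. P = [[2, 4], [6]].
Insert 5: appended to row 1. P = [[2, 4, 5], [6]].
Insert 1: 1 bumps 2 from row 1; 2 bumps 6 from row 2; 6 starts row 3. P = [[1, 4, 5], [2], [6]].
Insert 3: 3 bumps 4 from row 1; 4 appends to row 2. P = [[1, 3, 5], [2, 4], [6]].

So P = [[1, 3, 5], [2, 4], [6]], Q = [[1, 2, 4], [3, 6], [5]].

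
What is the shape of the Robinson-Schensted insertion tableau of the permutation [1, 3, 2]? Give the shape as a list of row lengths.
[2, 1]

Row-insert each entry into an empty tableau.

After inserting 1: P = [[1]].
After inserting 3: P = [[1, 3]].
After inserting 2: P = [[1, 2], [3]].

The final insertion tableau P = [[1, 2], [3]] has shape [2, 1].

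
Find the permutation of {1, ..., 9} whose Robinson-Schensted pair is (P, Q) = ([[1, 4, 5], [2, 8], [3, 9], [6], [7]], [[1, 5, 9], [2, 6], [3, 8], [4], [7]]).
7 6 3 2 9 8 1 4 5

Reverse the RSK construction: for i from n down to 1, find the cell of Q containing i, remove the entry at that cell from P, and reverse-bump it up through P; the value ejected from row 1 is w(i).

Step i=9: Q has 9 at row 1, column 3; remove that cell from P, ejecting 5. So w(9) = 5. P is now [[1, 4], [2, 8], [3, 9], [6], [7]].
Step i=8: Q has 8 at row 3, column 2; remove 9 from row 3 of P and reverse-bump: 9 enters row 2 and ejects 8; 8 enters row 1 and ejects 4. So w(8) = 4. P is now [[1, 8], [2, 9], [3], [6], [7]].
Step i=7: Q has 7 at row 5, column 1; remove 7 from row 5 of P and reverse-bump: 7 enters row 4 and ejects 6; 6 enters row 3 and ejects 3; 3 enters row 2 and ejects 2; 2 enters row 1 and ejects 1. So w(7) = 1. P is now [[2, 8], [3, 9], [6], [7]].
Step i=6: Q has 6 at row 2, column 2; remove 9 from row 2 of P and reverse-bump: 9 enters row 1 and ejects 8. So w(6) = 8. P is now [[2, 9], [3], [6], [7]].
Step i=5: Q has 5 at row 1, column 2; remove that cell from P, ejecting 9. So w(5) = 9. P is now [[2], [3], [6], [7]].
Step i=4: Q has 4 at row 4, column 1; remove 7 from row 4 of P and reverse-bump: 7 enters row 3 and ejects 6; 6 enters row 2 and ejects 3; 3 enters row 1 and ejects 2. So w(4) = 2. P is now [[3], [6], [7]].
Step i=3: Q has 3 at row 3, column 1; remove 7 from row 3 of P and reverse-bump: 7 enters row 2 and ejects 6; 6 enters row 1 and ejects 3. So w(3) = 3. P is now [[6], [7]].
Step i=2: Q has 2 at row 2, column 1; remove 7 from row 2 of P and reverse-bump: 7 enters row 1 and ejects 6. So w(2) = 6. P is now [[7]].
Step i=1: Q has 1 at row 1, column 1; remove that cell from P, ejecting 7. So w(1) = 7. P is now [].

So w = 7 6 3 2 9 8 1 4 5.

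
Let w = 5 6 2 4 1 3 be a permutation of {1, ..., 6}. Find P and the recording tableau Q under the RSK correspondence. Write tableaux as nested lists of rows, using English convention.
P = [[1, 3], [2, 4], [5, 6]], Q = [[1, 2], [3, 4], [5, 6]]

Insert each entry of the permutation into P by Schensted row insertion, recording in Q the position of each new cell.

Insert 5: appended to row 1. P = [[5]].
Insert 6: appended to row 1. P = [[5, 6]].
Insert 2: 2 bumps 5 from row 1; 5 starts row 2. P = [[2, 6], [5]].
Insert 4: 4 bumps 6 from row 1; 6 appends to row 2. P = [[2, 4], [5, 6]].
Insert 1: 1 bumps 2 from row 1; 2 bumps 5 from row 2; 5 starts row 3. P = [[1, 4], [2, 6], [5]].
Insert 3: 3 bumps 4 from row 1; 4 bumps 6 from row 2; 6 appends to row 3. P = [[1, 3], [2, 4], [5, 6]].

So P = [[1, 3], [2, 4], [5, 6]], Q = [[1, 2], [3, 4], [5, 6]].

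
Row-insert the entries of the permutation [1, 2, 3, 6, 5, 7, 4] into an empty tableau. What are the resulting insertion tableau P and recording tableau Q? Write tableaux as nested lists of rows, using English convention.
Insert each entry of the permutation into P by Schensted row insertion, recording in Q the position of each new cell.

Insert 1: appended to row 1. P = [[1]].
Insert 2: appended to row 1. P = [[1, 2]].
Insert 3: appended to row 1. P = [[1, 2, 3]].
Insert 6: appended to row 1. P = [[1, 2, 3, 6]].
Insert 5: 5 bumps 6 from row 1; 6 starts row 2. P = [[1, 2, 3, 5], [6]].
Insert 7: appended to row 1. P = [[1, 2, 3, 5, 7], [6]].
Insert 4: 4 bumps 5 from row 1; 5 bumps 6 from row 2; 6 starts row 3. P = [[1, 2, 3, 4, 7], [5], [6]].

So P = [[1, 2, 3, 4, 7], [5], [6]], Q = [[1, 2, 3, 4, 6], [5], [7]].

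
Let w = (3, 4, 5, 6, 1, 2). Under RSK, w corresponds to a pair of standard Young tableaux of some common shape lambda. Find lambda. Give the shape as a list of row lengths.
Row-insert each entry into an empty tableau.

After inserting 3: P = [[3]].
After inserting 4: P = [[3, 4]].
After inserting 5: P = [[3, 4, 5]].
After inserting 6: P = [[3, 4, 5, 6]].
After inserting 1: P = [[1, 4, 5, 6], [3]].
After inserting 2: P = [[1, 2, 5, 6], [3, 4]].

The final insertion tableau P = [[1, 2, 5, 6], [3, 4]] has shape [4, 2].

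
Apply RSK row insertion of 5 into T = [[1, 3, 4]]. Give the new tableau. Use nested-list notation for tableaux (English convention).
5 is larger than every entry of row 1, so it is appended to row 1. The new tableau is [[1, 3, 4, 5]].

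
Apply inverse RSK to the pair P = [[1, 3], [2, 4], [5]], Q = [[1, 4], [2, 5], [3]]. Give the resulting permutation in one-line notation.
5 2 1 4 3

Reverse RSK: for i = n, n-1, ..., 1, locate i in Q, remove the corresponding corner cell from P, and reverse-bump its entry up through P; the value ejected from row 1 is w(i).

So w = 5 2 1 4 3.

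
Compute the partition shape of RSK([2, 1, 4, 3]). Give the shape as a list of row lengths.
[2, 2]

RSK row insertion gives P = [[1, 3], [2, 4]], which has shape [2, 2].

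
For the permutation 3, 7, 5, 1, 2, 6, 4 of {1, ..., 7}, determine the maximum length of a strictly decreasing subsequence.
3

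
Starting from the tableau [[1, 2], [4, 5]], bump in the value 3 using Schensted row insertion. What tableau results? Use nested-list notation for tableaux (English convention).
[[1, 2, 3], [4, 5]]

3 is larger than every entry of row 1, so it is appended to row 1. The new tableau is [[1, 2, 3], [4, 5]].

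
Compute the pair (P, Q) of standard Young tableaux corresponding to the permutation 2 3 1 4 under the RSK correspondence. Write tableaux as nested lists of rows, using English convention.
Insert each entry of the permutation into P by Schensted row insertion, recording in Q the position of each new cell.

Insert 2: appended to row 1. P = [[2]].
Insert 3: appended to row 1. P = [[2, 3]].
Insert 1: 1 bumps 2 from row 1; 2 starts row 2. P = [[1, 3], [2]].
Insert 4: appended to row 1. P = [[1, 3, 4], [2]].

So P = [[1, 3, 4], [2]], Q = [[1, 2, 4], [3]].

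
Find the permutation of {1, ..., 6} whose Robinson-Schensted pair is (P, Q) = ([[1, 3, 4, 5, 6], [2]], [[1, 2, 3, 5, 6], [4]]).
2 3 4 1 5 6

Reverse the RSK construction: for i from n down to 1, find the cell of Q containing i, remove the entry at that cell from P, and reverse-bump it up through P; the value ejected from row 1 is w(i).

Step i=6: Q has 6 at row 1, column 5; remove that cell from P, ejecting 6. So w(6) = 6. P is now [[1, 3, 4, 5], [2]].
Step i=5: Q has 5 at row 1, column 4; remove that cell from P, ejecting 5. So w(5) = 5. P is now [[1, 3, 4], [2]].
Step i=4: Q has 4 at row 2, column 1; remove 2 from row 2 of P and reverse-bump: 2 enters row 1 and ejects 1. So w(4) = 1. P is now [[2, 3, 4]].
Step i=3: Q has 3 at row 1, column 3; remove that cell from P, ejecting 4. So w(3) = 4. P is now [[2, 3]].
Step i=2: Q has 2 at row 1, column 2; remove that cell from P, ejecting 3. So w(2) = 3. P is now [[2]].
Step i=1: Q has 1 at row 1, column 1; remove that cell from P, ejecting 2. So w(1) = 2. P is now [].

So w = 2 3 4 1 5 6.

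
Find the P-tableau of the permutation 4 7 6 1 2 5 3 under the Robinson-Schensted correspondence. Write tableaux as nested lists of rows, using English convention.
P = [[1, 2, 3], [4, 5], [6], [7]]

Insert 4: appended to row 1. P = [[4]].
Insert 7: appended to row 1. P = [[4, 7]].
Insert 6: 6 bumps 7 from row 1; 7 starts row 2. P = [[4, 6], [7]].
Insert 1: 1 bumps 4 from row 1; 4 bumps 7 from row 2; 7 starts row 3. P = [[1, 6], [4], [7]].
Insert 2: 2 bumps 6 from row 1; 6 appends to row 2. P = [[1, 2], [4, 6], [7]].
Insert 5: appended to row 1. P = [[1, 2, 5], [4, 6], [7]].
Insert 3: 3 bumps 5 from row 1; 5 bumps 6 from row 2; 6 bumps 7 from row 3; 7 starts row 4. P = [[1, 2, 3], [4, 5], [6], [7]].

So P = [[1, 2, 3], [4, 5], [6], [7]].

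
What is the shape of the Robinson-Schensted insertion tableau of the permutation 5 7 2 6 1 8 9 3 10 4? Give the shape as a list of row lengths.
[5, 3, 2]

Row-insert each entry into an empty tableau.

After inserting 5: P = [[5]].
After inserting 7: P = [[5, 7]].
After inserting 2: P = [[2, 7], [5]].
After inserting 6: P = [[2, 6], [5, 7]].
After inserting 1: P = [[1, 6], [2, 7], [5]].
After inserting 8: P = [[1, 6, 8], [2, 7], [5]].
After inserting 9: P = [[1, 6, 8, 9], [2, 7], [5]].
After inserting 3: P = [[1, 3, 8, 9], [2, 6], [5, 7]].
After inserting 10: P = [[1, 3, 8, 9, 10], [2, 6], [5, 7]].
After inserting 4: P = [[1, 3, 4, 9, 10], [2, 6, 8], [5, 7]].

The final insertion tableau P = [[1, 3, 4, 9, 10], [2, 6, 8], [5, 7]] has shape [5, 3, 2].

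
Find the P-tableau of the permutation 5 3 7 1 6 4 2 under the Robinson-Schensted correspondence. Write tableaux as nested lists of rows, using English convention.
P = [[1, 2], [3, 4], [5, 6], [7]]

Insert 5: appended to row 1. P = [[5]].
Insert 3: 3 bumps 5 from row 1; 5 starts row 2. P = [[3], [5]].
Insert 7: appended to row 1. P = [[3, 7], [5]].
Insert 1: 1 bumps 3 from row 1; 3 bumps 5 from row 2; 5 starts row 3. P = [[1, 7], [3], [5]].
Insert 6: 6 bumps 7 from row 1; 7 appends to row 2. P = [[1, 6], [3, 7], [5]].
Insert 4: 4 bumps 6 from row 1; 6 bumps 7 from row 2; 7 appends to row 3. P = [[1, 4], [3, 6], [5, 7]].
Insert 2: 2 bumps 4 from row 1; 4 bumps 6 from row 2; 6 bumps 7 from row 3; 7 starts row 4. P = [[1, 2], [3, 4], [5, 6], [7]].

So P = [[1, 2], [3, 4], [5, 6], [7]].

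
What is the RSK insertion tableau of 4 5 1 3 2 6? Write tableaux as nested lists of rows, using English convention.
P = [[1, 2, 6], [3, 5], [4]]

Insert 4: appended to row 1. P = [[4]].
Insert 5: appended to row 1. P = [[4, 5]].
Insert 1: 1 bumps 4 from row 1; 4 starts row 2. P = [[1, 5], [4]].
Insert 3: 3 bumps 5 from row 1; 5 appends to row 2. P = [[1, 3], [4, 5]].
Insert 2: 2 bumps 3 from row 1; 3 bumps 4 from row 2; 4 starts row 3. P = [[1, 2], [3, 5], [4]].
Insert 6: appended to row 1. P = [[1, 2, 6], [3, 5], [4]].

So P = [[1, 2, 6], [3, 5], [4]].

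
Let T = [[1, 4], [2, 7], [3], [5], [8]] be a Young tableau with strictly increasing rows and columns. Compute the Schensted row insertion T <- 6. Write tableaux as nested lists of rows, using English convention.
[[1, 4, 6], [2, 7], [3], [5], [8]]

6 is larger than every entry of row 1, so it is appended to row 1. The new tableau is [[1, 4, 6], [2, 7], [3], [5], [8]].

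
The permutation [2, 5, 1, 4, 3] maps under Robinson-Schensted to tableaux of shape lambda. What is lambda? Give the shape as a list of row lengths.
[2, 2, 1]

Row-insert each entry into an empty tableau.

After inserting 2: P = [[2]].
After inserting 5: P = [[2, 5]].
After inserting 1: P = [[1, 5], [2]].
After inserting 4: P = [[1, 4], [2, 5]].
After inserting 3: P = [[1, 3], [2, 4], [5]].

The final insertion tableau P = [[1, 3], [2, 4], [5]] has shape [2, 2, 1].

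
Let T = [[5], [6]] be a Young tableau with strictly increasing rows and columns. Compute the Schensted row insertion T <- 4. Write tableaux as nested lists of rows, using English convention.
In row 1, 4 replaces 5 (the leftmost entry greater than 4); 5 is bumped to row 2. In row 2, 5 replaces 6 (the leftmost entry greater than 5); 6 is bumped to row 3. 6 starts a new row 3. The new tableau is [[4], [5], [6]].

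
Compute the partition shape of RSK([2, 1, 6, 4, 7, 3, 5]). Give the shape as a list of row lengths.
[3, 3, 1]

RSK row insertion gives P = [[1, 3, 5], [2, 4, 7], [6]], which has shape [3, 3, 1].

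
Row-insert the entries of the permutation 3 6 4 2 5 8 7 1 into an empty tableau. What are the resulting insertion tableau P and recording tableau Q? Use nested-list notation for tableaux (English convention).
P = [[1, 4, 5, 7], [2, 8], [3], [6]], Q = [[1, 2, 5, 6], [3, 7], [4], [8]]

Insert each entry of the permutation into P by Schensted row insertion, recording in Q the position of each new cell.

Insert 3: appended to row 1. P = [[3]].
Insert 6: appended to row 1. P = [[3, 6]].
Insert 4: 4 bumps 6 from row 1; 6 starts row 2. P = [[3, 4], [6]].
Insert 2: 2 bumps 3 from row 1; 3 bumps 6 from row 2; 6 starts row 3. P = [[2, 4], [3], [6]].
Insert 5: appended to row 1. P = [[2, 4, 5], [3], [6]].
Insert 8: appended to row 1. P = [[2, 4, 5, 8], [3], [6]].
Insert 7: 7 bumps 8 from row 1; 8 appends to row 2. P = [[2, 4, 5, 7], [3, 8], [6]].
Insert 1: 1 bumps 2 from row 1; 2 bumps 3 from row 2; 3 bumps 6 from row 3; 6 starts row 4. P = [[1, 4, 5, 7], [2, 8], [3], [6]].

So P = [[1, 4, 5, 7], [2, 8], [3], [6]], Q = [[1, 2, 5, 6], [3, 7], [4], [8]].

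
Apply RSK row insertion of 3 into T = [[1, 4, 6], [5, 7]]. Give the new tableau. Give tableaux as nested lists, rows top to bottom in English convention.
In row 1, 3 replaces 4 (the leftmost entry greater than 3); 4 is bumped to row 2. In row 2, 4 replaces 5 (the leftmost entry greater than 4); 5 is bumped to row 3. 5 starts a new row 3. The new tableau is [[1, 3, 6], [4, 7], [5]].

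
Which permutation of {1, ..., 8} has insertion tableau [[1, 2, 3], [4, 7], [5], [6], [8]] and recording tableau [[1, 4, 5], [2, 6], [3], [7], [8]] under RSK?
8 6 1 2 7 5 4 3

Reverse the RSK construction: for i from n down to 1, find the cell of Q containing i, remove the entry at that cell from P, and reverse-bump it up through P; the value ejected from row 1 is w(i).

Step i=8: Q has 8 at row 5, column 1; remove 8 from row 5 of P and reverse-bump: 8 enters row 4 and ejects 6; 6 enters row 3 and ejects 5; 5 enters row 2 and ejects 4; 4 enters row 1 and ejects 3. So w(8) = 3. P is now [[1, 2, 4], [5, 7], [6], [8]].
Step i=7: Q has 7 at row 4, column 1; remove 8 from row 4 of P and reverse-bump: 8 enters row 3 and ejects 6; 6 enters row 2 and ejects 5; 5 enters row 1 and ejects 4. So w(7) = 4. P is now [[1, 2, 5], [6, 7], [8]].
Step i=6: Q has 6 at row 2, column 2; remove 7 from row 2 of P and reverse-bump: 7 enters row 1 and ejects 5. So w(6) = 5. P is now [[1, 2, 7], [6], [8]].
Step i=5: Q has 5 at row 1, column 3; remove that cell from P, ejecting 7. So w(5) = 7. P is now [[1, 2], [6], [8]].
Step i=4: Q has 4 at row 1, column 2; remove that cell from P, ejecting 2. So w(4) = 2. P is now [[1], [6], [8]].
Step i=3: Q has 3 at row 3, column 1; remove 8 from row 3 of P and reverse-bump: 8 enters row 2 and ejects 6; 6 enters row 1 and ejects 1. So w(3) = 1. P is now [[6], [8]].
Step i=2: Q has 2 at row 2, column 1; remove 8 from row 2 of P and reverse-bump: 8 enters row 1 and ejects 6. So w(2) = 6. P is now [[8]].
Step i=1: Q has 1 at row 1, column 1; remove that cell from P, ejecting 8. So w(1) = 8. P is now [].

So w = 8 6 1 2 7 5 4 3.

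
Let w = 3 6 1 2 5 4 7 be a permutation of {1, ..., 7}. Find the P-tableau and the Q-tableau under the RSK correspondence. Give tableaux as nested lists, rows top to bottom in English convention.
Insert each entry of the permutation into P by Schensted row insertion, recording in Q the position of each new cell.

Insert 3: appended to row 1. P = [[3]].
Insert 6: appended to row 1. P = [[3, 6]].
Insert 1: 1 bumps 3 from row 1; 3 starts row 2. P = [[1, 6], [3]].
Insert 2: 2 bumps 6 from row 1; 6 appends to row 2. P = [[1, 2], [3, 6]].
Insert 5: appended to row 1. P = [[1, 2, 5], [3, 6]].
Insert 4: 4 bumps 5 from row 1; 5 bumps 6 from row 2; 6 starts row 3. P = [[1, 2, 4], [3, 5], [6]].
Insert 7: appended to row 1. P = [[1, 2, 4, 7], [3, 5], [6]].

So P = [[1, 2, 4, 7], [3, 5], [6]], Q = [[1, 2, 5, 7], [3, 4], [6]].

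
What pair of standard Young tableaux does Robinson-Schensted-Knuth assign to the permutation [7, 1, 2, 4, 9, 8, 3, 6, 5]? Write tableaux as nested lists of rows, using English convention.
P = [[1, 2, 3, 5], [4, 6], [7, 8], [9]], Q = [[1, 3, 4, 5], [2, 6], [7, 8], [9]]

Insert each entry of the permutation into P by Schensted row insertion, recording in Q the position of each new cell.

Insert 7: appended to row 1. P = [[7]], Q = [[1]].
Insert 1: 1 bumps 7 from row 1; 7 starts row 2. P = [[1], [7]], Q = [[1], [2]].
Insert 2: appended to row 1. P = [[1, 2], [7]], Q = [[1, 3], [2]].
Insert 4: appended to row 1. P = [[1, 2, 4], [7]], Q = [[1, 3, 4], [2]].
Insert 9: appended to row 1. P = [[1, 2, 4, 9], [7]], Q = [[1, 3, 4, 5], [2]].
Insert 8: 8 bumps 9 from row 1; 9 appends to row 2. P = [[1, 2, 4, 8], [7, 9]], Q = [[1, 3, 4, 5], [2, 6]].
Insert 3: 3 bumps 4 from row 1; 4 bumps 7 from row 2; 7 starts row 3. P = [[1, 2, 3, 8], [4, 9], [7]], Q = [[1, 3, 4, 5], [2, 6], [7]].
Insert 6: 6 bumps 8 from row 1; 8 bumps 9 from row 2; 9 appends to row 3. P = [[1, 2, 3, 6], [4, 8], [7, 9]], Q = [[1, 3, 4, 5], [2, 6], [7, 8]].
Insert 5: 5 bumps 6 from row 1; 6 bumps 8 from row 2; 8 bumps 9 from row 3; 9 starts row 4. P = [[1, 2, 3, 5], [4, 6], [7, 8], [9]], Q = [[1, 3, 4, 5], [2, 6], [7, 8], [9]].

So P = [[1, 2, 3, 5], [4, 6], [7, 8], [9]], Q = [[1, 3, 4, 5], [2, 6], [7, 8], [9]].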